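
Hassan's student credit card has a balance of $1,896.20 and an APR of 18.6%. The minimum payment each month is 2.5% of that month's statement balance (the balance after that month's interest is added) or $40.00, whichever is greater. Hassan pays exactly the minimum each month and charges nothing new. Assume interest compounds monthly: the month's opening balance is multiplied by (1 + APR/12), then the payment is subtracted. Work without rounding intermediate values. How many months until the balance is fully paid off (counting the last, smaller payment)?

80 months

Monthly rate r = 18.6%/12 = 1.55% = 0.0155.
While 2.5% of the post-interest balance exceeds $40.00, each month B ← (B·(1+r))·(1 − 0.025), i.e. B shrinks by the factor (1+r)·0.975 = 0.99011.
This holds for months 1–19. Entering month 20 the balance is $1,569.97; 2.5% of the post-interest balance is now below $40.00, so the flat $40.00 minimum applies from here.
From month 20 a fixed $40.00 at rate r clears $1,569.97 in 61 more payments. Total: 19 + 61 = 80 months.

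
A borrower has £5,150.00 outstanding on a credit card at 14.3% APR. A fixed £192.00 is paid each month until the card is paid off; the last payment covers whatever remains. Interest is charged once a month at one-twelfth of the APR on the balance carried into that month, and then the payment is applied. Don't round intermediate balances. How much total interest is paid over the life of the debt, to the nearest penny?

Monthly rate r = 14.3%/12 = 1.19167% = 0.0119167.
Payoff takes n = ⌈−ln(1 − rB₀/P)/ln(1+r)⌉ = ⌈32.511⌉ = 33 payments; the last is £98.40.
Total paid = 32·£192.00 + £98.40 = £6,242.40.
Total interest = total paid − principal = £6,242.40 − £5,150.00 = £1,092.40.

£1,092.40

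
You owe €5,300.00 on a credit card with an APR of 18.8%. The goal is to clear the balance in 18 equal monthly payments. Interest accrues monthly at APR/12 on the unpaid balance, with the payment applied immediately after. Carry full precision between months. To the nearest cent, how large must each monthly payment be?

Monthly rate r = 18.8%/12 = 1.56667% = 0.0156667.
Level-payment amortization: P = B₀·r / (1 − (1+r)^(−n)) = 5300.00·0.0156667 / (1 − 1.01567^(−18)).
Denominator 1 − (1+r)^(−18) = 0.244075522.
P = 83.0333 / 0.244075522 ≈ 340.20.

€340.20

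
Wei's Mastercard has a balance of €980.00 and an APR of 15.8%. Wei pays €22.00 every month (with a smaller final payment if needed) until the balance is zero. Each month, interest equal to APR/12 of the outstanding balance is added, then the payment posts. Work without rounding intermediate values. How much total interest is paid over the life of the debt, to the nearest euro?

Monthly rate r = 15.8%/12 = 1.31667% = 0.0131667.
Payoff takes n = ⌈−ln(1 − rB₀/P)/ln(1+r)⌉ = ⌈67.514⌉ = 68 payments; the last is €11.35.
Total paid = 67·€22.00 + €11.35 = €1,485.35.
Total interest = total paid − principal = €1,485.35 − €980.00 = €505.35.

€505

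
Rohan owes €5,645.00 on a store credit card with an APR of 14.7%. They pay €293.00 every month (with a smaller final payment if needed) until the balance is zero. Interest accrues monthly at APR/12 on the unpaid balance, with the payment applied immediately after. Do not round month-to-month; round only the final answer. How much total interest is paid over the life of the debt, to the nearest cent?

€833.41

Monthly rate r = 14.7%/12 = 1.225% = 0.01225.
Payoff takes n = ⌈−ln(1 − rB₀/P)/ln(1+r)⌉ = ⌈22.110⌉ = 23 payments; the last is €32.41.
Total paid = 22·€293.00 + €32.41 = €6,478.41.
Total interest = total paid − principal = €6,478.41 − €5,645.00 = €833.41.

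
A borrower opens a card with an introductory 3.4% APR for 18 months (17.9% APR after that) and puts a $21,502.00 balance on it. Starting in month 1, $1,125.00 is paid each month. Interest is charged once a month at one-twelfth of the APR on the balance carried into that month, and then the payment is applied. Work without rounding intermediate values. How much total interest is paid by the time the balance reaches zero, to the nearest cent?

$668.01

Promo months 1–18 at r₀ = 3.4%/12 = 0.00283333; months 19+ at r₁ = 17.9%/12 = 0.0149167.
After month 18: iterate B ← B·(1+r₀) − $1,125.00 for 18 months → $1,880.28.
Then at r₁ with $1,125.00/mo: n₂ = −ln(1 − r₁·B/P)/ln(1+r₁) ≈ 1.71 → 2 more payments.
Total paid = 19·$1,125.00 + $795.01 = $22,170.01; interest = $22,170.01 − $21,502.00 = $668.01.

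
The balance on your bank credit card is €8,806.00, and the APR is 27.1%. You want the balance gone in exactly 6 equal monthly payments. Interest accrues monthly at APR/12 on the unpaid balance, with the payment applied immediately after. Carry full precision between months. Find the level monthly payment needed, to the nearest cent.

Monthly rate r = 27.1%/12 = 2.25833% = 0.0225833.
Level-payment amortization: P = B₀·r / (1 − (1+r)^(−n)) = 8806.00·0.0225833 / (1 − 1.02258^(−6)).
Denominator 1 − (1+r)^(−6) = 0.125403491.
P = 198.869 / 0.125403491 ≈ 1585.83.

€1,585.83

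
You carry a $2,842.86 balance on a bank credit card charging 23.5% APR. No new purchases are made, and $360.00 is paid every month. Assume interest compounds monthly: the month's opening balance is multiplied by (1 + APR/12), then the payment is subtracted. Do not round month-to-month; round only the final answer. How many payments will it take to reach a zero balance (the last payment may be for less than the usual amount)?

Monthly rate r = 23.5%/12 = 1.95833% = 0.0195833.
Recurrence: B ← B·(1+r) − $360.00.
Month 1: interest $55.67; balance after payment $2,538.53.
Month 2: interest $49.71; balance after payment $2,228.25.
Closed form: n = −ln(1 − rB₀/P)/ln(1+r) = −ln(0.84535)/ln(1.01958) ≈ 8.662, so the balance reaches zero during payment 9.

9 months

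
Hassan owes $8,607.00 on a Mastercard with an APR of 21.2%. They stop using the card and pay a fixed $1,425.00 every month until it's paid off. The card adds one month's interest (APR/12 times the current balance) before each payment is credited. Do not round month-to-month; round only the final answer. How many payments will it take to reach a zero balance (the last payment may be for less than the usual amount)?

7 months

Monthly rate r = 21.2%/12 = 1.76667% = 0.0176667.
Recurrence: B ← B·(1+r) − $1,425.00.
Month 1: interest $152.06; balance after payment $7,334.06.
Month 2: interest $129.57; balance after payment $6,038.63.
Closed form: n = −ln(1 − rB₀/P)/ln(1+r) = −ln(0.89329)/ln(1.01767) ≈ 6.443, so the balance reaches zero during payment 7.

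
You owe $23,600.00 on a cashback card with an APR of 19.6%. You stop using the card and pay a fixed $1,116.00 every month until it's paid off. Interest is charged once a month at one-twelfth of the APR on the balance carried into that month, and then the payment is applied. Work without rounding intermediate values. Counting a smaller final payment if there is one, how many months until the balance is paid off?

27 payments

Monthly rate r = 19.6%/12 = 1.63333% = 0.0163333.
Recurrence: B ← B·(1+r) − $1,116.00.
Month 1: interest $385.47; balance after payment $22,869.47.
Month 2: interest $373.53; balance after payment $22,127.00.
Closed form: n = −ln(1 − rB₀/P)/ln(1+r) = −ln(0.6546)/ln(1.01633) ≈ 26.154, so the balance reaches zero during payment 27.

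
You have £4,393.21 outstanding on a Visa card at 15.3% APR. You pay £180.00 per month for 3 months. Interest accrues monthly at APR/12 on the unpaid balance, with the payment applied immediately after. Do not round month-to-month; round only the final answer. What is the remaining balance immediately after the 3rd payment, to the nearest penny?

£4,016.49

Monthly rate r = 15.3%/12 = 1.275% = 0.01275.
Each month: B ← B·(1+r) − £180.00.
Month 1: interest £56.01; balance after payment £4,269.22.
Month 2: interest £54.43; balance after payment £4,143.66.
Month 3: interest £52.83; balance after payment £4,016.49.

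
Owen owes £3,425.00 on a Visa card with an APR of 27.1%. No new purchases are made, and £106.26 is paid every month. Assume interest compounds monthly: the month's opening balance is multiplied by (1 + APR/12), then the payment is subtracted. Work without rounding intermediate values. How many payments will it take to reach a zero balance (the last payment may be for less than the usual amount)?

Monthly rate r = 27.1%/12 = 2.25833% = 0.0225833.
Recurrence: B ← B·(1+r) − £106.26.
Month 1: interest £77.35; balance after payment £3,396.09.
Month 2: interest £76.69; balance after payment £3,366.52.
Closed form: n = −ln(1 − rB₀/P)/ln(1+r) = −ln(0.27209)/ln(1.02258) ≈ 58.285, so the balance reaches zero during payment 59.

59 months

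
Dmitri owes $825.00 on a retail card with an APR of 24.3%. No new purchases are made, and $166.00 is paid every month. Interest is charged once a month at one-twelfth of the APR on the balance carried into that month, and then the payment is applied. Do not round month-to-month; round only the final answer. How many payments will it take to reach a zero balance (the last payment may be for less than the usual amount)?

6 payments

Monthly rate r = 24.3%/12 = 2.025% = 0.02025.
Recurrence: B ← B·(1+r) − $166.00.
Month 1: interest $16.71; balance after payment $675.71.
Month 2: interest $13.68; balance after payment $523.39.
Month 3: interest $10.60; balance after payment $367.99.
Month 4: interest $7.45; balance after payment $209.44.
Month 5: interest $4.24; balance after payment $47.68.
Month 6: interest $0.97; balance after payment $0.00.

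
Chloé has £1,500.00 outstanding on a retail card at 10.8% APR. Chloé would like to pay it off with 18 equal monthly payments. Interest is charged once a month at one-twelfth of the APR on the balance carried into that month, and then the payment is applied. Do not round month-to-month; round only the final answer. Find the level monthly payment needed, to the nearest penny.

£90.64

Monthly rate r = 10.8%/12 = 0.9% = 0.009.
Level-payment amortization: P = B₀·r / (1 − (1+r)^(−n)) = 1500.00·0.009 / (1 − 1.009^(−18)).
Denominator 1 − (1+r)^(−18) = 0.148942295.
P = 13.5 / 0.148942295 ≈ 90.64.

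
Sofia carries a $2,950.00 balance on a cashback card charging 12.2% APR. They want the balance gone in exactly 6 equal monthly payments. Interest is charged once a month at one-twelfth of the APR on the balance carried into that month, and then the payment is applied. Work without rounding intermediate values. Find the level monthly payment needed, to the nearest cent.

Monthly rate r = 12.2%/12 = 1.01667% = 0.0101667.
Level-payment amortization: P = B₀·r / (1 − (1+r)^(−n)) = 2950.00·0.0101667 / (1 − 1.01017^(−6)).
Denominator 1 − (1+r)^(−6) = 0.0588869443.
P = 29.9917 / 0.0588869443 ≈ 509.31.

$509.31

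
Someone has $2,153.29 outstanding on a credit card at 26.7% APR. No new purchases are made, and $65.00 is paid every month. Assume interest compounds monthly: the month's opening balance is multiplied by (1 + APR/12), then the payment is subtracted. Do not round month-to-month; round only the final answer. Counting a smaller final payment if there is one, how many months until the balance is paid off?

Monthly rate r = 26.7%/12 = 2.225% = 0.02225.
Recurrence: B ← B·(1+r) − $65.00.
Month 1: interest $47.91; balance after payment $2,136.20.
Month 2: interest $47.53; balance after payment $2,118.73.
Closed form: n = −ln(1 − rB₀/P)/ln(1+r) = −ln(0.26291)/ln(1.02225) ≈ 60.708, so the balance reaches zero during payment 61.

61 payments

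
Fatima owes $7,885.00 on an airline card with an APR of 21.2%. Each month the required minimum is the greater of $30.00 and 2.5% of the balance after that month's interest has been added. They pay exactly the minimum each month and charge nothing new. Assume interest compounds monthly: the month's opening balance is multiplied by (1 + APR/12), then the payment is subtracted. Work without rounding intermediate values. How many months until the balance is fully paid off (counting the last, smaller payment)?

312 months

Monthly rate r = 21.2%/12 = 1.76667% = 0.0176667.
While 2.5% of the post-interest balance exceeds $30.00, each month B ← (B·(1+r))·(1 − 0.025), i.e. B shrinks by the factor (1+r)·0.975 = 0.99223.
This holds for months 1–244. Entering month 245 the balance is $1,174.04; 2.5% of the post-interest balance is now below $30.00, so the flat $30.00 minimum applies from here.
From month 245 a fixed $30.00 at rate r clears $1,174.04 in 68 more payments. Total: 244 + 68 = 312 months.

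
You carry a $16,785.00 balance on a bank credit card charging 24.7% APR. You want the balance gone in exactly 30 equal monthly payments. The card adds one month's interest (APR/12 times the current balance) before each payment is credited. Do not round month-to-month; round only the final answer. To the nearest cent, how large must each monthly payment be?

Monthly rate r = 24.7%/12 = 2.05833% = 0.0205833.
Level-payment amortization: P = B₀·r / (1 − (1+r)^(−n)) = 16785.00·0.0205833 / (1 − 1.02058^(−30)).
Denominator 1 − (1+r)^(−30) = 0.457317464.
P = 345.491 / 0.457317464 ≈ 755.47.

$755.47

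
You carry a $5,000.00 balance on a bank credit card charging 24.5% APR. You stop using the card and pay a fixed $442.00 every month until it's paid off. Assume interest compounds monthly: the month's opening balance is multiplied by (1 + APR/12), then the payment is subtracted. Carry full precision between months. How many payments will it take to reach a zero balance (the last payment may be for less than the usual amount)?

13 months

Monthly rate r = 24.5%/12 = 2.04167% = 0.0204167.
Recurrence: B ← B·(1+r) − $442.00.
Month 1: interest $102.08; balance after payment $4,660.08.
Month 2: interest $95.14; balance after payment $4,313.23.
Closed form: n = −ln(1 − rB₀/P)/ln(1+r) = −ln(0.76904)/ln(1.02042) ≈ 12.993, so the balance reaches zero during payment 13.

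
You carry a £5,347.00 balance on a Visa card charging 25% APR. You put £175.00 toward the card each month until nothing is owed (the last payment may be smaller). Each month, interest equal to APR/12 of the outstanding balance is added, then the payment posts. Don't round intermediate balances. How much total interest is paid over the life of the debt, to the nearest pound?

Monthly rate r = 25%/12 = 2.08333% = 0.0208333.
Payoff takes n = ⌈−ln(1 − rB₀/P)/ln(1+r)⌉ = ⌈49.085⌉ = 50 payments; the last is £15.10.
Total paid = 49·£175.00 + £15.10 = £8,590.10.
Total interest = total paid − principal = £8,590.10 − £5,347.00 = £3,243.10.

£3,243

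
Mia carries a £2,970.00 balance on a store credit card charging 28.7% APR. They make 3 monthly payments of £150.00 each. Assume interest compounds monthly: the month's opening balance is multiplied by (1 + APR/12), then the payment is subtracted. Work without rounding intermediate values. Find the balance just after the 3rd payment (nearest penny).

Monthly rate r = 28.7%/12 = 2.39167% = 0.0239167.
Each month: B ← B·(1+r) − £150.00.
Month 1: interest £71.03; balance after payment £2,891.03.
Month 2: interest £69.14; balance after payment £2,810.18.
Month 3: interest £67.21; balance after payment £2,727.39.

£2,727.39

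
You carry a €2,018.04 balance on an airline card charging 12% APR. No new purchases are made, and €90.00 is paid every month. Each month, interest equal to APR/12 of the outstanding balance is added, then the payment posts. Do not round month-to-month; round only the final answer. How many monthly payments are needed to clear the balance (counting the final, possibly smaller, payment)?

26 payments

Monthly rate r = 12%/12 = 1% = 0.01.
Recurrence: B ← B·(1+r) − €90.00.
Month 1: interest €20.18; balance after payment €1,948.22.
Month 2: interest €19.48; balance after payment €1,877.70.
Closed form: n = −ln(1 − rB₀/P)/ln(1+r) = −ln(0.77577)/ln(1.01) ≈ 25.516, so the balance reaches zero during payment 26.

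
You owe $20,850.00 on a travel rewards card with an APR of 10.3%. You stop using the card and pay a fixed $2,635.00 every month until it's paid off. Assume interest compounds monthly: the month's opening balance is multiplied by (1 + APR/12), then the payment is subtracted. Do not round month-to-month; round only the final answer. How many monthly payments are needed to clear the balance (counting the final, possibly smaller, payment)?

Monthly rate r = 10.3%/12 = 0.858333% = 0.00858333.
Recurrence: B ← B·(1+r) − $2,635.00.
Month 1: interest $178.96; balance after payment $18,393.96.
Month 2: interest $157.88; balance after payment $15,916.84.
Closed form: n = −ln(1 − rB₀/P)/ln(1+r) = −ln(0.93208)/ln(1.00858) ≈ 8.229, so the balance reaches zero during payment 9.

9 payments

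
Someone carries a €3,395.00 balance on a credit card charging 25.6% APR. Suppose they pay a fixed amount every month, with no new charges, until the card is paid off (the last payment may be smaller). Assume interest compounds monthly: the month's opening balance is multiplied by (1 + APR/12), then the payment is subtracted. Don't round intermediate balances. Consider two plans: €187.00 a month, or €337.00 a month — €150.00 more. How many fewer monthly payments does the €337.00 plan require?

12 fewer payments

Monthly rate r = 25.6%/12 = 2.13333% = 0.0213333.
At €187.00/mo: n = ⌈−ln(1 − rB₀/P)/ln(1+r)⌉ = 24 payments (last €39.19); total interest = total paid − €3,395.00 = €945.19.
At €337.00/mo: 12 payments (last €156.79); total interest €468.79.
Payments saved = 24 − 12 = 12.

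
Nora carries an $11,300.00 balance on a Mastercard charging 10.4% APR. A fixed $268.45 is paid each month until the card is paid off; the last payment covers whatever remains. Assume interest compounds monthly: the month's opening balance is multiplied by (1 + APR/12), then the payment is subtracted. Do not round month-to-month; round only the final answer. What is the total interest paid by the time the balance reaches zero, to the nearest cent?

$2,818.54

Monthly rate r = 10.4%/12 = 0.866667% = 0.00866667.
Payoff takes n = ⌈−ln(1 − rB₀/P)/ln(1+r)⌉ = ⌈52.592⌉ = 53 payments; the last is $159.14.
Total paid = 52·$268.45 + $159.14 = $14,118.54.
Total interest = total paid − principal = $14,118.54 − $11,300.00 = $2,818.54.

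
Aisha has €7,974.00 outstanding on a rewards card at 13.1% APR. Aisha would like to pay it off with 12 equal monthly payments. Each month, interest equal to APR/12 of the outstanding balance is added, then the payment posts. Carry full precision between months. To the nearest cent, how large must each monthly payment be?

€712.59

Monthly rate r = 13.1%/12 = 1.09167% = 0.0109167.
Level-payment amortization: P = B₀·r / (1 − (1+r)^(−n)) = 7974.00·0.0109167 / (1 − 1.01092^(−12)).
Denominator 1 − (1+r)^(−12) = 0.122159285.
P = 87.0495 / 0.122159285 ≈ 712.59.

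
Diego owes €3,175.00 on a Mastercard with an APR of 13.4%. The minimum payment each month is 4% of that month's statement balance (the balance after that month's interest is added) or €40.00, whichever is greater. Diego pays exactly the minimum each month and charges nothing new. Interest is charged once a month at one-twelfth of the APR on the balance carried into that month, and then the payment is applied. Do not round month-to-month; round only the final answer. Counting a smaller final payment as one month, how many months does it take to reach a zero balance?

Monthly rate r = 13.4%/12 = 1.11667% = 0.0111667.
While 4% of the post-interest balance exceeds €40.00, each month B ← (B·(1+r))·(1 − 0.04), i.e. B shrinks by the factor (1+r)·0.96 = 0.97072.
This holds for months 1–40. Entering month 41 the balance is €967.17; 4% of the post-interest balance is now below €40.00, so the flat €40.00 minimum applies from here.
From month 41 a fixed €40.00 at rate r clears €967.17 in 29 more payments. Total: 40 + 29 = 69 months.

69 months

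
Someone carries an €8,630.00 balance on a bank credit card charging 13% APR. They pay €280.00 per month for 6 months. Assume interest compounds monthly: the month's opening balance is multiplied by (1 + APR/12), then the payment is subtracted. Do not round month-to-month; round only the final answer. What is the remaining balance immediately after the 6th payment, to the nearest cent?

Monthly rate r = 13%/12 = 1.08333% = 0.0108333.
Each month: B ← B·(1+r) − €280.00.
Month 1: interest €93.49; balance after payment €8,443.49.
Month 2: interest €91.47; balance after payment €8,254.96.
Month 3: interest €89.43; balance after payment €8,064.39.
Month 4: interest €87.36; balance after payment €7,871.76.
Month 5: interest €85.28; balance after payment €7,677.03.
Month 6: interest €83.17; balance after payment €7,480.20.

€7,480.20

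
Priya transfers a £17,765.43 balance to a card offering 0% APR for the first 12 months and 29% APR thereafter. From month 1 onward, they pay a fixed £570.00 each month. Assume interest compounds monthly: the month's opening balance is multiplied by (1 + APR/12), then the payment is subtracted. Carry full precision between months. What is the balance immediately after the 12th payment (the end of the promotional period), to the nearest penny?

£10,925.43

Promo months 1–12 at r₀ = 0%/12 = 0; months 13+ at r₁ = 29%/12 = 0.0241667.
After month 12 (no interest yet): B = £17,765.43 − 12·£570.00 = £10,925.43.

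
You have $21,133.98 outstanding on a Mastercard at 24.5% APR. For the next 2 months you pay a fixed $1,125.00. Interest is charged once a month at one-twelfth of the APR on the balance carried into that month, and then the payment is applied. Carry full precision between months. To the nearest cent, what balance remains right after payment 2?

$19,732.79

Monthly rate r = 24.5%/12 = 2.04167% = 0.0204167.
Each month: B ← B·(1+r) − $1,125.00.
Month 1: interest $431.49; balance after payment $20,440.47.
Month 2: interest $417.33; balance after payment $19,732.79.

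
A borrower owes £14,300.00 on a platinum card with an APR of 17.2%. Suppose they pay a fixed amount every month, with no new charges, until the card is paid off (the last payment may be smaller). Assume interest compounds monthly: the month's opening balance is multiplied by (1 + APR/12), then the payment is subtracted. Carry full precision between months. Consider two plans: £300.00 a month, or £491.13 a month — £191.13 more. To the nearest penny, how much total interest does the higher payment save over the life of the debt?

£5,592.32

Monthly rate r = 17.2%/12 = 1.43333% = 0.0143333.
At £300.00/mo: n = ⌈−ln(1 − rB₀/P)/ln(1+r)⌉ = 81 payments (last £232.84); total interest = total paid − £14,300.00 = £9,932.84.
At £491.13/mo: 38 payments (last £468.71); total interest £4,340.52.
Interest saved = £9,932.84 − £4,340.52 = £5,592.32.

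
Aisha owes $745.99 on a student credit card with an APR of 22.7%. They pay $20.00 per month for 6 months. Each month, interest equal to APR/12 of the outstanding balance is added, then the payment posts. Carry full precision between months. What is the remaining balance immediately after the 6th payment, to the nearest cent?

Monthly rate r = 22.7%/12 = 1.89167% = 0.0189167.
Each month: B ← B·(1+r) − $20.00.
Month 1: interest $14.11; balance after payment $740.10.
Month 2: interest $14.00; balance after payment $734.10.
Month 3: interest $13.89; balance after payment $727.99.
Month 4: interest $13.77; balance after payment $721.76.
Month 5: interest $13.65; balance after payment $715.41.
Month 6: interest $13.53; balance after payment $708.95.

$708.95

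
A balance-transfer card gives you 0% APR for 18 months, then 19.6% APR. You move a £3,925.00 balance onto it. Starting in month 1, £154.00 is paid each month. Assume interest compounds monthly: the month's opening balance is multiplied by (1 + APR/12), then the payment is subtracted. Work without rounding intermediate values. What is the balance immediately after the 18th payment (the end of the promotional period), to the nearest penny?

£1,153.00

Promo months 1–18 at r₀ = 0%/12 = 0; months 19+ at r₁ = 19.6%/12 = 0.0163333.
After month 18 (no interest yet): B = £3,925.00 − 18·£154.00 = £1,153.00.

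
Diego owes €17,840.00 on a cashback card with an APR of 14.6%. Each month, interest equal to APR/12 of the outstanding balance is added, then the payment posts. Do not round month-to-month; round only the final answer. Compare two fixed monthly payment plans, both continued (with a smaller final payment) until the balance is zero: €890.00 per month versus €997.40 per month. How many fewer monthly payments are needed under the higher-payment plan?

Monthly rate r = 14.6%/12 = 1.21667% = 0.0121667.
At €890.00/mo: n = ⌈−ln(1 − rB₀/P)/ln(1+r)⌉ = 24 payments (last €104.37); total interest = total paid − €17,840.00 = €2,734.37.
At €997.40/mo: 21 payments (last €293.93); total interest €2,401.93.
Payments saved = 24 − 21 = 3.

3 fewer payments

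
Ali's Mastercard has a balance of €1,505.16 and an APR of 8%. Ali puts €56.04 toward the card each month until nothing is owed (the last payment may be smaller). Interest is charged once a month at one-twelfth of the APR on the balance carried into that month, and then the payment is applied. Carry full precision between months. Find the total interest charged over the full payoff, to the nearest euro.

€159

Monthly rate r = 8%/12 = 0.666667% = 0.00666667.
Payoff takes n = ⌈−ln(1 − rB₀/P)/ln(1+r)⌉ = ⌈29.694⌉ = 30 payments; the last is €38.93.
Total paid = 29·€56.04 + €38.93 = €1,664.09.
Total interest = total paid − principal = €1,664.09 − €1,505.16 = €158.93.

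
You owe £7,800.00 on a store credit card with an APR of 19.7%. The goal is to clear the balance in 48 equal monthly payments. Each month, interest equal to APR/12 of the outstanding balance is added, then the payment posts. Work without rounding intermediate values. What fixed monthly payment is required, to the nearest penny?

£236.11

Monthly rate r = 19.7%/12 = 1.64167% = 0.0164167.
Level-payment amortization: P = B₀·r / (1 − (1+r)^(−n)) = 7800.00·0.0164167 / (1 − 1.01642^(−48)).
Denominator 1 − (1+r)^(−48) = 0.542327659.
P = 128.05 / 0.542327659 ≈ 236.11.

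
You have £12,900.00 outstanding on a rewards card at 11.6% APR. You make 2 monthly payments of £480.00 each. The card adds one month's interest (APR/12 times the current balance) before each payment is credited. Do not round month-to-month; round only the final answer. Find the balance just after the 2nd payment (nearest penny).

Monthly rate r = 11.6%/12 = 0.966667% = 0.00966667.
Each month: B ← B·(1+r) − £480.00.
Month 1: interest £124.70; balance after payment £12,544.70.
Month 2: interest £121.27; balance after payment £12,185.97.

£12,185.97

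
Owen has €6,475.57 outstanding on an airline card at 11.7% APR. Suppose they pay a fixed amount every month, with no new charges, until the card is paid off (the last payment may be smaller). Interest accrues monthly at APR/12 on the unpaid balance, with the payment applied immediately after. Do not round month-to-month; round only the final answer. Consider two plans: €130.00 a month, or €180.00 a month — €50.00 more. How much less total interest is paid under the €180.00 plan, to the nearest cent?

€894.90

Monthly rate r = 11.7%/12 = 0.975% = 0.00975.
At €130.00/mo: n = ⌈−ln(1 − rB₀/P)/ln(1+r)⌉ = 69 payments (last €68.45); total interest = total paid − €6,475.57 = €2,432.88.
At €180.00/mo: 45 payments (last €93.55); total interest €1,537.98.
Interest saved = €2,432.88 − €1,537.98 = €894.90.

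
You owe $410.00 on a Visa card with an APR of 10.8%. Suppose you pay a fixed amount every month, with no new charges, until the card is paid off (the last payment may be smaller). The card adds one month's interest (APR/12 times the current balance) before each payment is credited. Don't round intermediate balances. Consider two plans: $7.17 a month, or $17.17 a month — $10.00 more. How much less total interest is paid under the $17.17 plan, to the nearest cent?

Monthly rate r = 10.8%/12 = 0.9% = 0.009.
At $7.17/mo: n = ⌈−ln(1 − rB₀/P)/ln(1+r)⌉ = 81 payments (last $4.88); total interest = total paid − $410.00 = $168.48.
At $17.17/mo: 28 payments (last $0.08); total interest $53.67.
Interest saved = $168.48 − $53.67 = $114.81.

$114.81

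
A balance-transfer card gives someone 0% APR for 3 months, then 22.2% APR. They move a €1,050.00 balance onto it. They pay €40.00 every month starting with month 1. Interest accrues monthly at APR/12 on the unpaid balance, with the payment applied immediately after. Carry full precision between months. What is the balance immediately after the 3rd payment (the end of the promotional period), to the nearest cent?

€930.00

Promo months 1–3 at r₀ = 0%/12 = 0; months 4+ at r₁ = 22.2%/12 = 0.0185.
After month 3 (no interest yet): B = €1,050.00 − 3·€40.00 = €930.00.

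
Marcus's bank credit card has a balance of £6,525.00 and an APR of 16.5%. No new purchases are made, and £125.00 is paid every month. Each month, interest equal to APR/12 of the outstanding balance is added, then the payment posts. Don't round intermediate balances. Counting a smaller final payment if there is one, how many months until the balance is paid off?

93 months

Monthly rate r = 16.5%/12 = 1.375% = 0.01375.
Recurrence: B ← B·(1+r) − £125.00.
Month 1: interest £89.72; balance after payment £6,489.72.
Month 2: interest £89.23; balance after payment £6,453.95.
Closed form: n = −ln(1 − rB₀/P)/ln(1+r) = −ln(0.28225)/ln(1.01375) ≈ 92.628, so the balance reaches zero during payment 93.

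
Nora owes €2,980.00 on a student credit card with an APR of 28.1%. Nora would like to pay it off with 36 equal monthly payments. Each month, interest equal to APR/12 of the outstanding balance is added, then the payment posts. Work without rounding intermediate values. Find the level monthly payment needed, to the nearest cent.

€123.42

Monthly rate r = 28.1%/12 = 2.34167% = 0.0234167.
Level-payment amortization: P = B₀·r / (1 − (1+r)^(−n)) = 2980.00·0.0234167 / (1 − 1.02342^(−36)).
Denominator 1 − (1+r)^(−36) = 0.565379178.
P = 69.7817 / 0.565379178 ≈ 123.42.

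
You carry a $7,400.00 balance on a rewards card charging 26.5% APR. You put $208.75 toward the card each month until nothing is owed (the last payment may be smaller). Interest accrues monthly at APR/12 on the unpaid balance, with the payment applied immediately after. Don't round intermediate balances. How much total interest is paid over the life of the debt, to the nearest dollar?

Monthly rate r = 26.5%/12 = 2.20833% = 0.0220833.
Payoff takes n = ⌈−ln(1 − rB₀/P)/ln(1+r)⌉ = ⌈69.912⌉ = 70 payments; the last is $190.61.
Total paid = 69·$208.75 + $190.61 = $14,594.36.
Total interest = total paid − principal = $14,594.36 − $7,400.00 = $7,194.36.

$7,194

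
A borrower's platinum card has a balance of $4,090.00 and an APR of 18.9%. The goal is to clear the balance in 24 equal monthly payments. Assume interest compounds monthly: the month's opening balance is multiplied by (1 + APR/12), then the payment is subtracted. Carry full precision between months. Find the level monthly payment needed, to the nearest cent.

Monthly rate r = 18.9%/12 = 1.575% = 0.01575.
Level-payment amortization: P = B₀·r / (1 − (1+r)^(−n)) = 4090.00·0.01575 / (1 − 1.01575^(−24)).
Denominator 1 − (1+r)^(−24) = 0.312747931.
P = 64.4175 / 0.312747931 ≈ 205.97.

$205.97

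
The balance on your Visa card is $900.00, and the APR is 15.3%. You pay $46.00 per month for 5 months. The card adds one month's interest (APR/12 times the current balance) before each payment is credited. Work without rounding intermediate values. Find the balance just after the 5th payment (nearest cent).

Monthly rate r = 15.3%/12 = 1.275% = 0.01275.
Each month: B ← B·(1+r) − $46.00.
Month 1: interest $11.48; balance after payment $865.48.
Month 2: interest $11.03; balance after payment $830.51.
Month 3: interest $10.59; balance after payment $795.10.
Month 4: interest $10.14; balance after payment $759.24.
Month 5: interest $9.68; balance after payment $722.92.

$722.92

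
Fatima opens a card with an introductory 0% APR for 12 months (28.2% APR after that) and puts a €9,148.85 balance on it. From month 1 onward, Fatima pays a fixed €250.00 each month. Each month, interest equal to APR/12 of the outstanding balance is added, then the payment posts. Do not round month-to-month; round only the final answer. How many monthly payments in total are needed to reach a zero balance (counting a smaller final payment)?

50 payments

Promo months 1–12 at r₀ = 0%/12 = 0; months 13+ at r₁ = 28.2%/12 = 0.0235.
After month 12 (no interest yet): B = €9,148.85 − 12·€250.00 = €6,148.85.
Then at r₁ with €250.00/mo: n₂ = −ln(1 − r₁·B/P)/ln(1+r₁) ≈ 37.14 → 38 more payments.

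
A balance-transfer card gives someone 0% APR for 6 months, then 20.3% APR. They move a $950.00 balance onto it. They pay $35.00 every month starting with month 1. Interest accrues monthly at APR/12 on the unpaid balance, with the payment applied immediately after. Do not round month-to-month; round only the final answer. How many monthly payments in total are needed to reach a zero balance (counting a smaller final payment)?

33 payments

Promo months 1–6 at r₀ = 0%/12 = 0; months 7+ at r₁ = 20.3%/12 = 0.0169167.
After month 6 (no interest yet): B = $950.00 − 6·$35.00 = $740.00.
Then at r₁ with $35.00/mo: n₂ = −ln(1 − r₁·B/P)/ln(1+r₁) ≈ 26.39 → 27 more payments.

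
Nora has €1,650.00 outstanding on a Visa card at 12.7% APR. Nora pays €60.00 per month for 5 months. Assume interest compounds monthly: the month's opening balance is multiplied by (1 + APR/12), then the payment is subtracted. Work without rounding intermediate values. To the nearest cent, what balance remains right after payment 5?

€1,432.76

Monthly rate r = 12.7%/12 = 1.05833% = 0.0105833.
Each month: B ← B·(1+r) − €60.00.
Month 1: interest €17.46; balance after payment €1,607.46.
Month 2: interest €17.01; balance after payment €1,564.47.
Month 3: interest €16.56; balance after payment €1,521.03.
Month 4: interest €16.10; balance after payment €1,477.13.
Month 5: interest €15.63; balance after payment €1,432.76.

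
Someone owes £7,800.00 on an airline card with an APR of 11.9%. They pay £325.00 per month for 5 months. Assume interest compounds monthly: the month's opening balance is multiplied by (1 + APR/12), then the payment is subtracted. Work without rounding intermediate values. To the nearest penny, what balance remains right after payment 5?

Monthly rate r = 11.9%/12 = 0.991667% = 0.00991667.
Each month: B ← B·(1+r) − £325.00.
Month 1: interest £77.35; balance after payment £7,552.35.
Month 2: interest £74.89; balance after payment £7,302.24.
Month 3: interest £72.41; balance after payment £7,049.66.
Month 4: interest £69.91; balance after payment £6,794.57.
Month 5: interest £67.38; balance after payment £6,536.95.

£6,536.95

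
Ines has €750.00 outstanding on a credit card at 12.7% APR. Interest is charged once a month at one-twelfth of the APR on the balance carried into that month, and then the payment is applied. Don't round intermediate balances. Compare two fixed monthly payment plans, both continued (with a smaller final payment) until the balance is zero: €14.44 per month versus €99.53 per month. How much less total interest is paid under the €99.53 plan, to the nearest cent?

€308.53

Monthly rate r = 12.7%/12 = 1.05833% = 0.0105833.
At €14.44/mo: n = ⌈−ln(1 − rB₀/P)/ln(1+r)⌉ = 76 payments (last €11.31); total interest = total paid − €750.00 = €344.31.
At €99.53/mo: 8 payments (last €89.07); total interest €35.78.
Interest saved = €344.31 − €35.78 = €308.53.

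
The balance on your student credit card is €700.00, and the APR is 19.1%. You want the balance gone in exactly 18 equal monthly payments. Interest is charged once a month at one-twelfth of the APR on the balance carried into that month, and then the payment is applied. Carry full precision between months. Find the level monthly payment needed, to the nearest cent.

Monthly rate r = 19.1%/12 = 1.59167% = 0.0159167.
Level-payment amortization: P = B₀·r / (1 − (1+r)^(−n)) = 700.00·0.0159167 / (1 − 1.01592^(−18)).
Denominator 1 − (1+r)^(−18) = 0.247416892.
P = 11.1417 / 0.247416892 ≈ 45.03.

€45.03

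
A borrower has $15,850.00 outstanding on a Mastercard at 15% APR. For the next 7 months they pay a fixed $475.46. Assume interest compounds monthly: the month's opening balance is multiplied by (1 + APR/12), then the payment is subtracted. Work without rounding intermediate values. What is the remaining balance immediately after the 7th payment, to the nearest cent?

Monthly rate r = 15%/12 = 1.25% = 0.0125.
Each month: B ← B·(1+r) − $475.46.
Month 1: interest $198.12; balance after payment $15,572.67.
Month 2: interest $194.66; balance after payment $15,291.86.
Month 3: interest $191.15; balance after payment $15,007.55.
Month 4: interest $187.59; balance after payment $14,719.69.
Month 5: interest $184.00; balance after payment $14,428.22.
Month 6: interest $180.35; balance after payment $14,133.11.
Month 7: interest $176.66; balance after payment $13,834.32.

$13,834.32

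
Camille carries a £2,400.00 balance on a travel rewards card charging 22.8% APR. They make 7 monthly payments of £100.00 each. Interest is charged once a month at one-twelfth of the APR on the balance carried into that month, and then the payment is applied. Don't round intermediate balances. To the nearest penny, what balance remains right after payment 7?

Monthly rate r = 22.8%/12 = 1.9% = 0.019.
Each month: B ← B·(1+r) − £100.00.
Month 1: interest £45.60; balance after payment £2,345.60.
Month 2: interest £44.57; balance after payment £2,290.17.
Month 3: interest £43.51; balance after payment £2,233.68.
Month 4: interest £42.44; balance after payment £2,176.12.
Month 5: interest £41.35; balance after payment £2,117.47.
Month 6: interest £40.23; balance after payment £2,057.70.
Month 7: interest £39.10; balance after payment £1,996.79.

£1,996.79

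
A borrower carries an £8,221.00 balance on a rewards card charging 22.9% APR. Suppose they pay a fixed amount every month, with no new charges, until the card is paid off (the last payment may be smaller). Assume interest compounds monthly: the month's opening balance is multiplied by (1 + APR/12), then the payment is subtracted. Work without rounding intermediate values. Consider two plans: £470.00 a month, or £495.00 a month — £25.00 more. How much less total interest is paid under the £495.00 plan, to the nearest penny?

Monthly rate r = 22.9%/12 = 1.90833% = 0.0190833.
At £470.00/mo: n = ⌈−ln(1 − rB₀/P)/ln(1+r)⌉ = 22 payments (last £229.48); total interest = total paid − £8,221.00 = £1,878.48.
At £495.00/mo: 21 payments (last £81.78); total interest £1,760.78.
Interest saved = £1,878.48 − £1,760.78 = £117.70.

£117.70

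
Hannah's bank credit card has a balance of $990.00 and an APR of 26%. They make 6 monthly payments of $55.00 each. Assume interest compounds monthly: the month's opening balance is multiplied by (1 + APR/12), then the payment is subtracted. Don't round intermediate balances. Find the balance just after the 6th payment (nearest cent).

Monthly rate r = 26%/12 = 2.16667% = 0.0216667.
Each month: B ← B·(1+r) − $55.00.
Month 1: interest $21.45; balance after payment $956.45.
Month 2: interest $20.72; balance after payment $922.17.
Month 3: interest $19.98; balance after payment $887.15.
Month 4: interest $19.22; balance after payment $851.38.
Month 5: interest $18.45; balance after payment $814.82.
Month 6: interest $17.65; balance after payment $777.48.

$777.48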